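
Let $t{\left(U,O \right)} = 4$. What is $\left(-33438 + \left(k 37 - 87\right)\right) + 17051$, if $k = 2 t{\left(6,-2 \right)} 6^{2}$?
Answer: $-5818$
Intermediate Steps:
$k = 288$ ($k = 2 \cdot 4 \cdot 6^{2} = 8 \cdot 36 = 288$)
$\left(-33438 + \left(k 37 - 87\right)\right) + 17051 = \left(-33438 + \left(288 \cdot 37 - 87\right)\right) + 17051 = \left(-33438 + \left(10656 - 87\right)\right) + 17051 = \left(-33438 + 10569\right) + 17051 = -22869 + 17051 = -5818$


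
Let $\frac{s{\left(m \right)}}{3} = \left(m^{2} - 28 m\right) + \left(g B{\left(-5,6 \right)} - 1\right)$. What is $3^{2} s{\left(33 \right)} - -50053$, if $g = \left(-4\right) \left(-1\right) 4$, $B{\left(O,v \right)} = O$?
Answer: $52321$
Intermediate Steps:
$g = 16$ ($g = 4 \cdot 4 = 16$)
$s{\left(m \right)} = -243 - 84 m + 3 m^{2}$ ($s{\left(m \right)} = 3 \left(\left(m^{2} - 28 m\right) + \left(16 \left(-5\right) - 1\right)\right) = 3 \left(\left(m^{2} - 28 m\right) - 81\right) = 3 \left(-81 + m^{2} - 28 m\right) = -243 - 84 m + 3 m^{2}$)
$3^{2} s{\left(33 \right)} - -50053 = 3^{2} \left(-243 - 2772 + 3 \cdot 33^{2}\right) - -50053 = 9 \left(-243 - 2772 + 3 \cdot 1089\right) + 50053 = 9 \left(-243 - 2772 + 3267\right) + 50053 = 9 \cdot 252 + 50053 = 2268 + 50053 = 52321$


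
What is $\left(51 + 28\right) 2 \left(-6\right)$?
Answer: $-948$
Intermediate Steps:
$\left(51 + 28\right) 2 \left(-6\right) = 79 \left(-12\right) = -948$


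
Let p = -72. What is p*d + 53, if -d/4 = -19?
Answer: -5419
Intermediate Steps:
d = 76 (d = -4*(-19) = 76)
p*d + 53 = -72*76 + 53 = -5472 + 53 = -5419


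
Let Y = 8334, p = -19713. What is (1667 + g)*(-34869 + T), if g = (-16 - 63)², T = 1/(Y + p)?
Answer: -1045897191872/3793 ≈ -2.7574e+8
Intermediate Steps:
T = -1/11379 (T = 1/(8334 - 19713) = 1/(-11379) = -1/11379 ≈ -8.7881e-5)
g = 6241 (g = (-79)² = 6241)
(1667 + g)*(-34869 + T) = (1667 + 6241)*(-34869 - 1/11379) = 7908*(-396774352/11379) = -1045897191872/3793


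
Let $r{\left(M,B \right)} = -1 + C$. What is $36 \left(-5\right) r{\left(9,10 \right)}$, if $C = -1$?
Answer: $360$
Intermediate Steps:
$r{\left(M,B \right)} = -2$ ($r{\left(M,B \right)} = -1 - 1 = -2$)
$36 \left(-5\right) r{\left(9,10 \right)} = 36 \left(-5\right) \left(-2\right) = \left(-180\right) \left(-2\right) = 360$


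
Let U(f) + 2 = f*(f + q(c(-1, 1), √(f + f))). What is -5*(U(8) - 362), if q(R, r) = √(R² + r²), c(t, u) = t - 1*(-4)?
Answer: 1300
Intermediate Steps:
c(t, u) = 4 + t (c(t, u) = t + 4 = 4 + t)
U(f) = -2 + f*(f + √(9 + 2*f)) (U(f) = -2 + f*(f + √((4 - 1)² + (√(f + f))²)) = -2 + f*(f + √(3² + (√(2*f))²)) = -2 + f*(f + √(9 + (√2*√f)²)) = -2 + f*(f + √(9 + 2*f)))
-5*(U(8) - 362) = -5*((-2 + 8² + 8*√(9 + 2*8)) - 362) = -5*((-2 + 64 + 8*√(9 + 16)) - 362) = -5*((-2 + 64 + 8*√25) - 362) = -5*((-2 + 64 + 8*5) - 362) = -5*((-2 + 64 + 40) - 362) = -5*(102 - 362) = -5*(-260) = 1300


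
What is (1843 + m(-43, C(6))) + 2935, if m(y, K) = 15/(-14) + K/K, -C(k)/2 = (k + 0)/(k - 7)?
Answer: 66891/14 ≈ 4777.9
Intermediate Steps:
C(k) = -2*k/(-7 + k) (C(k) = -2*(k + 0)/(k - 7) = -2*k/(-7 + k))
m(y, K) = -1/14 (m(y, K) = 15*(-1/14) + 1 = -15/14 + 1 = -1/14)
(1843 + m(-43, C(6))) + 2935 = (1843 - 1/14) + 2935 = 25801/14 + 2935 = 66891/14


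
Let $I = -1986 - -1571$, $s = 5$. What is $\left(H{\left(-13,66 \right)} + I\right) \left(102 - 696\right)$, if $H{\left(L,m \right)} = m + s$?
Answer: $204336$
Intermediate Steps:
$I = -415$ ($I = -1986 + 1571 = -415$)
$H{\left(L,m \right)} = 5 + m$ ($H{\left(L,m \right)} = m + 5 = 5 + m$)
$\left(H{\left(-13,66 \right)} + I\right) \left(102 - 696\right) = \left(\left(5 + 66\right) - 415\right) \left(102 - 696\right) = \left(71 - 415\right) \left(-594\right) = \left(-344\right) \left(-594\right) = 204336$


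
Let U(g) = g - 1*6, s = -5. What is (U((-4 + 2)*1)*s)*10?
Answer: 400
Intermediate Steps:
U(g) = -6 + g (U(g) = g - 6 = -6 + g)
(U((-4 + 2)*1)*s)*10 = ((-6 + (-4 + 2)*1)*(-5))*10 = ((-6 - 2*1)*(-5))*10 = ((-6 - 2)*(-5))*10 = -8*(-5)*10 = 40*10 = 400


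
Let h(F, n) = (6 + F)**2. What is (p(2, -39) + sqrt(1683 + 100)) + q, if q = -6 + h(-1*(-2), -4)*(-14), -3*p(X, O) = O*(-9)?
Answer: -1019 + sqrt(1783) ≈ -976.77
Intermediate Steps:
p(X, O) = 3*O (p(X, O) = -O*(-9)/3 = -(-3)*O = 3*O)
q = -902 (q = -6 + (6 - 1*(-2))**2*(-14) = -6 + (6 + 2)**2*(-14) = -6 + 8**2*(-14) = -6 + 64*(-14) = -6 - 896 = -902)
(p(2, -39) + sqrt(1683 + 100)) + q = (3*(-39) + sqrt(1683 + 100)) - 902 = (-117 + sqrt(1783)) - 902 = -1019 + sqrt(1783)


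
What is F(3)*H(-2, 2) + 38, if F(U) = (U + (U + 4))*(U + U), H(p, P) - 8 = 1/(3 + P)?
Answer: 530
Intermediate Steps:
H(p, P) = 8 + 1/(3 + P)
F(U) = 2*U*(4 + 2*U) (F(U) = (U + (4 + U))*(2*U) = (4 + 2*U)*(2*U) = 2*U*(4 + 2*U))
F(3)*H(-2, 2) + 38 = (4*3*(2 + 3))*((25 + 8*2)/(3 + 2)) + 38 = (4*3*5)*((25 + 16)/5) + 38 = 60*((⅕)*41) + 38 = 60*(41/5) + 38 = 492 + 38 = 530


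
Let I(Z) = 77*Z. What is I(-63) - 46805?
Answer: -51656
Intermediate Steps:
I(-63) - 46805 = 77*(-63) - 46805 = -4851 - 46805 = -51656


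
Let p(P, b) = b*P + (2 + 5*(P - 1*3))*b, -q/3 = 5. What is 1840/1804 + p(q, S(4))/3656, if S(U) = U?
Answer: 373987/412214 ≈ 0.90726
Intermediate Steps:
q = -15 (q = -3*5 = -15)
p(P, b) = P*b + b*(-13 + 5*P) (p(P, b) = P*b + (2 + 5*(P - 3))*b = P*b + (2 + 5*(-3 + P))*b = P*b + (2 + (-15 + 5*P))*b = P*b + (-13 + 5*P)*b = P*b + b*(-13 + 5*P))
1840/1804 + p(q, S(4))/3656 = 1840/1804 + (4*(-13 + 6*(-15)))/3656 = 1840*(1/1804) + (4*(-13 - 90))*(1/3656) = 460/451 + (4*(-103))*(1/3656) = 460/451 - 412*1/3656 = 460/451 - 103/914 = 373987/412214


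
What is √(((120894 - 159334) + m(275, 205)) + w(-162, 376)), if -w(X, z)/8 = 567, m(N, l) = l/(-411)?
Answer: I*√7259633151/411 ≈ 207.31*I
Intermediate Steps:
m(N, l) = -l/411 (m(N, l) = l*(-1/411) = -l/411)
w(X, z) = -4536 (w(X, z) = -8*567 = -4536)
√(((120894 - 159334) + m(275, 205)) + w(-162, 376)) = √(((120894 - 159334) - 1/411*205) - 4536) = √((-38440 - 205/411) - 4536) = √(-15799045/411 - 4536) = √(-17663341/411) = I*√7259633151/411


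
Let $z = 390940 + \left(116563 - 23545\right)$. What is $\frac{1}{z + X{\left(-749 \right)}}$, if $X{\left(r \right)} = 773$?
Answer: $\frac{1}{484731} \approx 2.063 \cdot 10^{-6}$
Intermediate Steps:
$z = 483958$ ($z = 390940 + \left(116563 - 23545\right) = 390940 + 93018 = 483958$)
$\frac{1}{z + X{\left(-749 \right)}} = \frac{1}{483958 + 773} = \frac{1}{484731}$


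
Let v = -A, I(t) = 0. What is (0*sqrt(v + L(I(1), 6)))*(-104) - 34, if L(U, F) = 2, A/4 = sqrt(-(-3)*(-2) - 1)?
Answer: -34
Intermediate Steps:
A = 4*I*sqrt(7) (A = 4*sqrt(-(-3)*(-2) - 1) = 4*sqrt(-1*6 - 1) = 4*sqrt(-6 - 1) = 4*sqrt(-7) = 4*(I*sqrt(7)) = 4*I*sqrt(7) ≈ 10.583*I)
v = -4*I*sqrt(7) ≈ -10.583*I
(0*sqrt(v + L(I(1), 6)))*(-104) - 34 = (0*sqrt(-4*I*sqrt(7) + 2))*(-104) - 34 = (0*sqrt(2 - 4*I*sqrt(7)))*(-104) - 34 = 0*(-104) - 34 = 0 - 34 = -34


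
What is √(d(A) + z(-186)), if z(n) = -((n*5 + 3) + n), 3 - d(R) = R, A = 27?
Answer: 33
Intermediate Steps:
d(R) = 3 - R
z(n) = -3 - 6*n (z(n) = -((5*n + 3) + n) = -((3 + 5*n) + n) = -(3 + 6*n) = -3 - 6*n)
√(d(A) + z(-186)) = √((3 - 1*27) + (-3 - 6*(-186))) = √((3 - 27) + (-3 + 1116)) = √(-24 + 1113) = √1089 = 33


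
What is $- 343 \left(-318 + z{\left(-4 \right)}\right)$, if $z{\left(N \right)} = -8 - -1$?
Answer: $111475$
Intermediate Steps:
$z{\left(N \right)} = -7$ ($z{\left(N \right)} = -8 + 1 = -7$)
$- 343 \left(-318 + z{\left(-4 \right)}\right) = - 343 \left(-318 - 7\right) = \left(-343\right) \left(-325\right) = 111475$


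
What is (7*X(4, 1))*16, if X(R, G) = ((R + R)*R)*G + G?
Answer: 3696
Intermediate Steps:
X(R, G) = G + 2*G*R² (X(R, G) = ((2*R)*R)*G + G = (2*R²)*G + G = 2*G*R² + G = G + 2*G*R²)
(7*X(4, 1))*16 = (7*(1*(1 + 2*4²)))*16 = (7*(1*(1 + 2*16)))*16 = (7*(1*(1 + 32)))*16 = (7*(1*33))*16 = (7*33)*16 = 231*16 = 3696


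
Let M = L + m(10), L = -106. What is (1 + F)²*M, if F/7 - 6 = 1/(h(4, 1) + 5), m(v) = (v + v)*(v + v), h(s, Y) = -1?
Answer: 4710027/8 ≈ 5.8875e+5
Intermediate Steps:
m(v) = 4*v² (m(v) = (2*v)*(2*v) = 4*v²)
F = 175/4 (F = 42 + 7/(-1 + 5) = 42 + 7/4 = 175/4 ≈ 43.750)
M = 294 (M = -106 + 4*10² = -106 + 4*100 = -106 + 400 = 294)
(1 + F)²*M = (1 + 175/4)²*294 = (179/4)²*294 = (32041/16)*294 = 4710027/8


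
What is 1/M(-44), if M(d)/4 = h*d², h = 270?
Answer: 1/2090880 ≈ 4.7827e-7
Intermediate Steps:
M(d) = 1080*d² (M(d) = 4*(270*d²) = 1080*d²)
1/M(-44) = 1/(1080*(-44)²) = 1/(1080*1936) = 1/2090880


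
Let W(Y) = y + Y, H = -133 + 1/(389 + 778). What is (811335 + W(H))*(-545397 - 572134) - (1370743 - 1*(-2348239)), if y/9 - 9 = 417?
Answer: -1062940612636897/1167 ≈ -9.1083e+11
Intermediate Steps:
y = 3834 (y = 81 + 9*417 = 81 + 3753 = 3834)
H = -155210/1167 (H = -133 + 1/1167 = -155210/1167 ≈ -133.00)
W(Y) = 3834 + Y
(811335 + W(H))*(-545397 - 572134) - (1370743 - 1*(-2348239)) = (811335 + (3834 - 155210/1167))*(-545397 - 572134) - (1370743 - 1*(-2348239)) = (811335 + 4319068/1167)*(-1117531) - (1370743 + 2348239) = (951147013/1167)*(-1117531) - 1*3718982 = -1062936272584903/1167 - 3718982 = -1062940612636897/1167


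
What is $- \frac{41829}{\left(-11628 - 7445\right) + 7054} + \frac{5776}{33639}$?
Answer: $\frac{1476507475}{404307141} \approx 3.6519$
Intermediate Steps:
$- \frac{41829}{\left(-11628 - 7445\right) + 7054} + \frac{5776}{33639} = - \frac{41829}{-19073 + 7054} + 5776 \cdot \frac{1}{33639} = - \frac{41829}{-12019} + \frac{5776}{33639} = \left(-41829\right) \left(- \frac{1}{12019}\right) + \frac{5776}{33639} = \frac{41829}{12019} + \frac{5776}{33639} = \frac{1476507475}{404307141}$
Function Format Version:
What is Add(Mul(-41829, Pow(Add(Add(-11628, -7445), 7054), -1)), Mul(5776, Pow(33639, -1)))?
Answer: Rational(1476507475, 404307141) ≈ 3.6519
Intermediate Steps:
Add(Mul(-41829, Pow(Add(Add(-11628, -7445), 7054), -1)), Mul(5776, Pow(33639, -1))) = Add(Mul(-41829, Pow(Add(-19073, 7054), -1)), Mul(5776, Rational(1, 33639))) = Add(Mul(-41829, Pow(-12019, -1)), Rational(5776, 33639)) = Add(Mul(-41829, Rational(-1, 12019)), Rational(5776, 33639)) = Add(Rational(41829, 12019), Rational(5776, 33639)) = Rational(1476507475, 404307141)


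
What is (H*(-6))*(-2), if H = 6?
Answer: 72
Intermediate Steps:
(H*(-6))*(-2) = (6*(-6))*(-2) = -36*(-2) = 72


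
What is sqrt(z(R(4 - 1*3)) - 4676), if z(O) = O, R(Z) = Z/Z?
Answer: 5*I*sqrt(187) ≈ 68.374*I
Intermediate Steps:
R(Z) = 1
sqrt(z(R(4 - 1*3)) - 4676) = sqrt(1 - 4676) = sqrt(-4675) = 5*I*sqrt(187)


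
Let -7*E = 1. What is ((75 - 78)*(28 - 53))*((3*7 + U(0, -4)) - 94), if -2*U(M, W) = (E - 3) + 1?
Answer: -75525/14 ≈ -5394.6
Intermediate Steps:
E = -1/7 (E = -1/7*1 = -1/7 ≈ -0.14286)
U(M, W) = 15/14 (U(M, W) = -((-1/7 - 3) + 1)/2 = -(-22/7 + 1)/2 = -1/2*(-15/7) = 15/14)
((75 - 78)*(28 - 53))*((3*7 + U(0, -4)) - 94) = ((75 - 78)*(28 - 53))*((3*7 + 15/14) - 94) = (-3*(-25))*((21 + 15/14) - 94) = 75*(309/14 - 94) = 75*(-1007/14) = -75525/14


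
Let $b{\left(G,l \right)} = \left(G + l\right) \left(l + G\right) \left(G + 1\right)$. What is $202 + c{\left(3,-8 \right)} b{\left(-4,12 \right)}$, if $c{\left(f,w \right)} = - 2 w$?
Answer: $-2870$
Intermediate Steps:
$b{\left(G,l \right)} = \left(G + l\right)^{2} \left(1 + G\right)$ ($b{\left(G,l \right)} = \left(G + l\right) \left(G + l\right) \left(1 + G\right) = \left(G + l\right)^{2} \left(1 + G\right)$)
$202 + c{\left(3,-8 \right)} b{\left(-4,12 \right)} = 202 + \left(-2\right) \left(-8\right) \left(-4 + 12\right)^{2} \left(1 - 4\right) = 202 + 16 \cdot 8^{2} \left(-3\right) = 202 + 16 \cdot 64 \left(-3\right) = 202 + 16 \left(-192\right) = 202 - 3072 = -2870$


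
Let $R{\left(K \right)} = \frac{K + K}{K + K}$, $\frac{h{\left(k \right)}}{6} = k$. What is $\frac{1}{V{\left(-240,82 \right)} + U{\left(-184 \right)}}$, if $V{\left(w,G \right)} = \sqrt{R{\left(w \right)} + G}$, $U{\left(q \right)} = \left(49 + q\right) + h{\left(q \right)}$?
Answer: $- \frac{1239}{1535038} - \frac{\sqrt{83}}{1535038} \approx -0.00081308$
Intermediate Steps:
$h{\left(k \right)} = 6 k$
$R{\left(K \right)} = 1$ ($R{\left(K \right)} = \frac{2 K}{2 K} = 2 K \frac{1}{2 K} = 1$)
$U{\left(q \right)} = 49 + 7 q$ ($U{\left(q \right)} = \left(49 + q\right) + 6 q = 49 + 7 q$)
$V{\left(w,G \right)} = \sqrt{1 + G}$
$\frac{1}{V{\left(-240,82 \right)} + U{\left(-184 \right)}} = \frac{1}{\sqrt{1 + 82} + \left(49 + 7 \left(-184\right)\right)} = \frac{1}{\sqrt{83} + \left(49 - 1288\right)} = \frac{1}{\sqrt{83} - 1239} = \frac{1}{-1239 + \sqrt{83}}$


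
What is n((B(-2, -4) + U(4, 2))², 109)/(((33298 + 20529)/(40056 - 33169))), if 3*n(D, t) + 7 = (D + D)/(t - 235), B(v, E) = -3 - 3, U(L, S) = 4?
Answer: -3064715/10173303 ≈ -0.30125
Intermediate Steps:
B(v, E) = -6
n(D, t) = -7/3 + 2*D/(3*(-235 + t)) (n(D, t) = -7/3 + ((D + D)/(t - 235))/3 = -7/3 + ((2*D)/(-235 + t))/3 = -7/3 + (2*D/(-235 + t))/3 = -7/3 + 2*D/(3*(-235 + t)))
n((B(-2, -4) + U(4, 2))², 109)/(((33298 + 20529)/(40056 - 33169))) = ((1645 - 7*109 + 2*(-6 + 4)²)/(3*(-235 + 109)))/(((33298 + 20529)/(40056 - 33169))) = ((⅓)*(1645 - 763 + 2*(-2)²)/(-126))/((53827/6887)) = ((⅓)*(-1/126)*(1645 - 763 + 2*4))/((53827*(1/6887))) = ((⅓)*(-1/126)*(1645 - 763 + 8))/(53827/6887) = ((⅓)*(-1/126)*890)*(6887/53827) = -445/189*6887/53827 = -3064715/10173303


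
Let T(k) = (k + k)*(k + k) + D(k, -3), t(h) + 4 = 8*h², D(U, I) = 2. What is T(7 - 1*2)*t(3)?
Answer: 6936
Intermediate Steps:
t(h) = -4 + 8*h²
T(k) = 2 + 4*k² (T(k) = (k + k)*(k + k) + 2 = (2*k)*(2*k) + 2 = 4*k² + 2 = 2 + 4*k²)
T(7 - 1*2)*t(3) = (2 + 4*(7 - 1*2)²)*(-4 + 8*3²) = (2 + 4*(7 - 2)²)*(-4 + 8*9) = (2 + 4*5²)*(-4 + 72) = (2 + 4*25)*68 = (2 + 100)*68 = 102*68 = 6936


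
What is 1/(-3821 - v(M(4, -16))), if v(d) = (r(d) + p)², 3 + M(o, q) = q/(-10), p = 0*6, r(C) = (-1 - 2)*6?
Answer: -1/4145 ≈ -0.00024125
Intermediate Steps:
r(C) = -18 (r(C) = -3*6 = -18)
p = 0
M(o, q) = -3 - q/10 (M(o, q) = -3 + q/(-10) = -3 + q*(-⅒) = -3 - q/10)
v(d) = 324 (v(d) = (-18 + 0)² = (-18)² = 324)
1/(-3821 - v(M(4, -16))) = 1/(-3821 - 1*324) = 1/(-3821 - 324) = 1/(-4145) = -1/4145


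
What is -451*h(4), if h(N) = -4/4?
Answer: 451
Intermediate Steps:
h(N) = -1 (h(N) = -4*¼ = -1)
-451*h(4) = -451*(-1) = 451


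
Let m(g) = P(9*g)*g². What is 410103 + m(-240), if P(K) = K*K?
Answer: 268738970103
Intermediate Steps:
P(K) = K²
m(g) = 81*g⁴ (m(g) = (9*g)²*g² = (81*g²)*g² = 81*g⁴)
410103 + m(-240) = 410103 + 81*(-240)⁴ = 410103 + 81*3317760000 = 410103 + 268738560000 = 268738970103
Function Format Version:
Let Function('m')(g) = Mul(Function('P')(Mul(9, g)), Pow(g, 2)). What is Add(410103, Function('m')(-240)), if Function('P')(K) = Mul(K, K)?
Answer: 268738970103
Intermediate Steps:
Function('P')(K) = Pow(K, 2)
Function('m')(g) = Mul(81, Pow(g, 4)) (Function('m')(g) = Mul(Pow(Mul(9, g), 2), Pow(g, 2)) = Mul(Mul(81, Pow(g, 2)), Pow(g, 2)) = Mul(81, Pow(g, 4)))
Add(410103, Function('m')(-240)) = Add(410103, Mul(81, Pow(-240, 4))) = Add(410103, Mul(81, 3317760000)) = Add(410103, 268738560000) = 268738970103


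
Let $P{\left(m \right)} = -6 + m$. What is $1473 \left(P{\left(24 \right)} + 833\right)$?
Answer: $1253523$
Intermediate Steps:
$1473 \left(P{\left(24 \right)} + 833\right) = 1473 \left(\left(-6 + 24\right) + 833\right) = 1473 \left(18 + 833\right) = 1473 \cdot 851 = 1253523$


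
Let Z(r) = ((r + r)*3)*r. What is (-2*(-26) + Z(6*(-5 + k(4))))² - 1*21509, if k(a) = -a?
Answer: 307910795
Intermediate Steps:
Z(r) = 6*r² (Z(r) = ((2*r)*3)*r = (6*r)*r = 6*r²)
(-2*(-26) + Z(6*(-5 + k(4))))² - 1*21509 = (-2*(-26) + 6*(6*(-5 - 1*4))²)² - 1*21509 = (52 + 6*(6*(-5 - 4))²)² - 21509 = (52 + 6*(6*(-9))²)² - 21509 = (52 + 6*(-54)²)² - 21509 = (52 + 6*2916)² - 21509 = (52 + 17496)² - 21509 = 17548² - 21509 = 307932304 - 21509 = 307910795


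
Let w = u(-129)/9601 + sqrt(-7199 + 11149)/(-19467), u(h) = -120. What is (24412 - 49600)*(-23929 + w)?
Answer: 5786752805412/9601 + 41980*sqrt(158)/6489 ≈ 6.0272e+8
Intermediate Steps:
w = -120/9601 - 5*sqrt(158)/19467 (w = -120/9601 + sqrt(-7199 + 11149)/(-19467) = -120*1/9601 + sqrt(3950)*(-1/19467) = -120/9601 + (5*sqrt(158))*(-1/19467) = -120/9601 - 5*sqrt(158)/19467 ≈ -0.015727)
(24412 - 49600)*(-23929 + w) = (24412 - 49600)*(-23929 + (-120/9601 - 5*sqrt(158)/19467)) = -25188*(-229742449/9601 - 5*sqrt(158)/19467) = 5786752805412/9601 + 41980*sqrt(158)/6489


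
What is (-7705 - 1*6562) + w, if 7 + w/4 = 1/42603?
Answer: -609009881/42603 ≈ -14295.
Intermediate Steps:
w = -1192880/42603 (w = -28 + 4/42603 = -1192880/42603 ≈ -28.000)
(-7705 - 1*6562) + w = (-7705 - 1*6562) - 1192880/42603 = (-7705 - 6562) - 1192880/42603 = -14267 - 1192880/42603 = -609009881/42603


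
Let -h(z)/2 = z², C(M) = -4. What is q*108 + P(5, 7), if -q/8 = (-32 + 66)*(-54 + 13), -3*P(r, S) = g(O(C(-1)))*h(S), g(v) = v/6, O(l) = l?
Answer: 10839548/9 ≈ 1.2044e+6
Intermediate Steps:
h(z) = -2*z²
g(v) = v/6 (g(v) = v*(⅙) = v/6)
P(r, S) = -4*S²/9 (P(r, S) = -(⅙)*(-4)*(-2*S²)/3 = -(-2)*(-2*S²)/9 = -4*S²/9)
q = 11152 (q = -8*(-32 + 66)*(-54 + 13) = -272*(-41) = -8*(-1394) = 11152)
q*108 + P(5, 7) = 11152*108 - 4/9*7² = 1204416 - 4/9*49 = 1204416 - 196/9 = 10839548/9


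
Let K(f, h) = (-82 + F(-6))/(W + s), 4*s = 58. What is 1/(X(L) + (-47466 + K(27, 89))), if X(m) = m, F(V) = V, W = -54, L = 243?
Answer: -79/3730441 ≈ -2.1177e-5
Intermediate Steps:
s = 29/2 (s = (¼)*58 = 29/2 ≈ 14.500)
K(f, h) = 176/79 (K(f, h) = (-82 - 6)/(-54 + 29/2) = -88/(-79/2) = -88*(-2/79) = 176/79)
1/(X(L) + (-47466 + K(27, 89))) = 1/(243 + (-47466 + 176/79)) = 1/(243 - 3749638/79) = 1/(-3730441/79) = -79/3730441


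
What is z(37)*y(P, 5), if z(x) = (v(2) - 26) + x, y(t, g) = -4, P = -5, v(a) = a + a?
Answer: -60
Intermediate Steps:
v(a) = 2*a
z(x) = -22 + x (z(x) = (2*2 - 26) + x = (4 - 26) + x = -22 + x)
z(37)*y(P, 5) = (-22 + 37)*(-4) = 15*(-4) = -60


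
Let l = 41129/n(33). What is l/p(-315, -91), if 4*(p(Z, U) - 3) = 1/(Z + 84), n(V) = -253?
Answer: -3454836/63733 ≈ -54.208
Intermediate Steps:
l = -3739/23 (l = 41129/(-253) = 41129*(-1/253) = -3739/23 ≈ -162.57)
p(Z, U) = 3 + 1/(4*(84 + Z)) (p(Z, U) = 3 + 1/(4*(Z + 84)) = 3 + 1/(4*(84 + Z)))
l/p(-315, -91) = -3739*4*(84 - 315)/(1009 + 12*(-315))/23 = -3739*(-924/(1009 - 3780))/23 = -3739/(23*((1/4)*(-1/231)*(-2771))) = -3739/(23*2771/924) = -3739/23*924/2771 = -3454836/63733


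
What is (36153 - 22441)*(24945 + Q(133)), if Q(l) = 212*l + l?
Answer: 730493088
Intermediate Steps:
Q(l) = 213*l
(36153 - 22441)*(24945 + Q(133)) = (36153 - 22441)*(24945 + 213*133) = 13712*(24945 + 28329) = 13712*53274 = 730493088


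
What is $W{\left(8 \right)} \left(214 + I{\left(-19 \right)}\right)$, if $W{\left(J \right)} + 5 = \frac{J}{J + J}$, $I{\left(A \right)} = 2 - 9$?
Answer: $- \frac{1863}{2} \approx -931.5$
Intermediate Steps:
$I{\left(A \right)} = -7$ ($I{\left(A \right)} = 2 - 9 = -7$)
$W{\left(J \right)} = - \frac{9}{2}$ ($W{\left(J \right)} = -5 + \frac{J}{J + J} = -5 + \frac{J}{2 J} = -5 + \frac{1}{2 J} J = -5 + \frac{1}{2} = - \frac{9}{2}$)
$W{\left(8 \right)} \left(214 + I{\left(-19 \right)}\right) = - \frac{9 \left(214 - 7\right)}{2} = \left(- \frac{9}{2}\right) 207 = - \frac{1863}{2}$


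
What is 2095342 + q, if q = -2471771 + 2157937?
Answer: 1781508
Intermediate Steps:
q = -313834
2095342 + q = 2095342 - 313834 = 1781508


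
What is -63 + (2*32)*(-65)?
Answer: -4223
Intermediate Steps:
-63 + (2*32)*(-65) = -63 + 64*(-65) = -63 - 4160 = -4223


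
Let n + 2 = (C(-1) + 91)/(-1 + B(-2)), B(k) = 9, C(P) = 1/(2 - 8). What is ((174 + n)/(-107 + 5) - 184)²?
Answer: 827490412225/23970816 ≈ 34521.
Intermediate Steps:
C(P) = -⅙ (C(P) = 1/(-6) = -⅙)
n = 449/48 (n = -2 + (-⅙ + 91)/(-1 + 9) = -2 + (545/6)/8 = -2 + (545/6)*(⅛) = -2 + 545/48 = 449/48 ≈ 9.3542)
((174 + n)/(-107 + 5) - 184)² = ((174 + 449/48)/(-107 + 5) - 184)² = ((8801/48)/(-102) - 184)² = ((8801/48)*(-1/102) - 184)² = (-8801/4896 - 184)² = (-909665/4896)² = 827490412225/23970816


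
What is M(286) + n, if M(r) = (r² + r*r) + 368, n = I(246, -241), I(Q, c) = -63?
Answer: 163897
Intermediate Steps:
n = -63
M(r) = 368 + 2*r² (M(r) = (r² + r²) + 368 = 2*r² + 368 = 368 + 2*r²)
M(286) + n = (368 + 2*286²) - 63 = (368 + 2*81796) - 63 = (368 + 163592) - 63 = 163960 - 63 = 163897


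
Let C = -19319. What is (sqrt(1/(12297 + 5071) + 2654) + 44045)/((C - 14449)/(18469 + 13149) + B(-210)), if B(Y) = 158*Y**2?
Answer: 696307405/110153933316 + 15809*sqrt(200143070166)/956576756916144 ≈ 0.0063286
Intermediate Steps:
(sqrt(1/(12297 + 5071) + 2654) + 44045)/((C - 14449)/(18469 + 13149) + B(-210)) = (sqrt(1/(12297 + 5071) + 2654) + 44045)/((-19319 - 14449)/(18469 + 13149) + 158*(-210)**2) = (sqrt(1/17368 + 2654) + 44045)/(-33768/31618 + 158*44100) = (sqrt(1/17368 + 2654) + 44045)/(-33768*1/31618 + 6967800) = (sqrt(46094673/17368) + 44045)/(-16884/15809 + 6967800) = (sqrt(200143070166)/8684 + 44045)/(110153933316/15809) = (44045 + sqrt(200143070166)/8684)*(15809/110153933316) = 696307405/110153933316 + 15809*sqrt(200143070166)/956576756916144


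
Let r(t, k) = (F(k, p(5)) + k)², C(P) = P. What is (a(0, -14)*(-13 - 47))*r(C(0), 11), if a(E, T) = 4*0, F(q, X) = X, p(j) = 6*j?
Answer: 0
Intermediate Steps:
r(t, k) = (30 + k)² (r(t, k) = (6*5 + k)² = (30 + k)²)
a(E, T) = 0
(a(0, -14)*(-13 - 47))*r(C(0), 11) = (0*(-13 - 47))*(30 + 11)² = (0*(-60))*41² = 0*1681 = 0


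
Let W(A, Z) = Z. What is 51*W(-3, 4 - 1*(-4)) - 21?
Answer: 387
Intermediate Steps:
51*W(-3, 4 - 1*(-4)) - 21 = 51*(4 - 1*(-4)) - 21 = 51*(4 + 4) - 21 = 51*8 - 21 = 408 - 21 = 387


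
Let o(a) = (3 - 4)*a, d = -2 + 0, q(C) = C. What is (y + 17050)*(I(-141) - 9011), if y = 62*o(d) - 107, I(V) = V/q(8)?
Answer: -1232732343/8 ≈ -1.5409e+8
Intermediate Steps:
d = -2
o(a) = -a
I(V) = V/8
y = 17 (y = 62*(-1*(-2)) - 107 = 62*2 - 107 = 124 - 107 = 17)
(y + 17050)*(I(-141) - 9011) = (17 + 17050)*((⅛)*(-141) - 9011) = 17067*(-141/8 - 9011) = 17067*(-72229/8) = -1232732343/8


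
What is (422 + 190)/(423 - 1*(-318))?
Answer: 204/247 ≈ 0.82591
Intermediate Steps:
(422 + 190)/(423 - 1*(-318)) = 612/(423 + 318) = 612/741 = 612*(1/741) = 204/247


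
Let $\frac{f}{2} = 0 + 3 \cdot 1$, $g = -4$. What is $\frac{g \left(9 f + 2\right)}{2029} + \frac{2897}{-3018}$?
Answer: $- \frac{6554045}{6123522} \approx -1.0703$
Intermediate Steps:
$f = 6$ ($f = 2 \left(0 + 3 \cdot 1\right) = 2 \left(0 + 3\right) = 2 \cdot 3 = 6$)
$\frac{g \left(9 f + 2\right)}{2029} + \frac{2897}{-3018} = \frac{\left(-4\right) \left(9 \cdot 6 + 2\right)}{2029} + \frac{2897}{-3018} = - 4 \left(54 + 2\right) \frac{1}{2029} + 2897 \left(- \frac{1}{3018}\right) = \left(-4\right) 56 \cdot \frac{1}{2029} - \frac{2897}{3018} = \left(-224\right) \frac{1}{2029} - \frac{2897}{3018} = - \frac{224}{2029} - \frac{2897}{3018} = - \frac{6554045}{6123522}$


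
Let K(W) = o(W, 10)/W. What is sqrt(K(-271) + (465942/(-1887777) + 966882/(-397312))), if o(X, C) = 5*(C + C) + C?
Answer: I*sqrt(3458888973923290945039698)/1058645205312 ≈ 1.7568*I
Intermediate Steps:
o(X, C) = 11*C (o(X, C) = 5*(2*C) + C = 10*C + C = 11*C)
K(W) = 110/W (K(W) = (11*10)/W = 110/W)
sqrt(K(-271) + (465942/(-1887777) + 966882/(-397312))) = sqrt(110/(-271) + (465942/(-1887777) + 966882/(-397312))) = sqrt(110*(-1/271) + (465942*(-1/1887777) + 966882*(-1/397312))) = sqrt(-110/271 + (-155314/629259 - 483441/198656)) = sqrt(-110/271 - 335063658203/125006075904) = sqrt(-104552919722453/33876646569984) = I*sqrt(3458888973923290945039698)/1058645205312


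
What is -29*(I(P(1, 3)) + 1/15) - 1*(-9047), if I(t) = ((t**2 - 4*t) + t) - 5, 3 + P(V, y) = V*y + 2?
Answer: 138721/15 ≈ 9248.1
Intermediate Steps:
P(V, y) = -1 + V*y (P(V, y) = -3 + (V*y + 2) = -3 + (2 + V*y) = -1 + V*y)
I(t) = -5 + t**2 - 3*t (I(t) = (t**2 - 3*t) - 5 = -5 + t**2 - 3*t)
-29*(I(P(1, 3)) + 1/15) - 1*(-9047) = -29*((-5 + (-1 + 1*3)**2 - 3*(-1 + 1*3)) + 1/15) - 1*(-9047) = -29*((-5 + (-1 + 3)**2 - 3*(-1 + 3)) + 1/15) + 9047 = -29*((-5 + 2**2 - 3*2) + 1/15) + 9047 = -29*((-5 + 4 - 6) + 1/15) + 9047 = -29*(-7 + 1/15) + 9047 = -29*(-104/15) + 9047 = 3016/15 + 9047 = 138721/15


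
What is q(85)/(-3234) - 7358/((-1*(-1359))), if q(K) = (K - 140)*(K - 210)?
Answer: -1004209/133182 ≈ -7.5401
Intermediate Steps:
q(K) = (-210 + K)*(-140 + K) (q(K) = (-140 + K)*(-210 + K) = (-210 + K)*(-140 + K))
q(85)/(-3234) - 7358/((-1*(-1359))) = (29400 + 85**2 - 350*85)/(-3234) - 7358/((-1*(-1359))) = (29400 + 7225 - 29750)*(-1/3234) - 7358/1359 = 6875*(-1/3234) - 7358*1/1359 = -625/294 - 7358/1359 = -1004209/133182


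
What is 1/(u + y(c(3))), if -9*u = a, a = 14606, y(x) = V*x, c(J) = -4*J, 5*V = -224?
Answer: -45/48838 ≈ -0.00092141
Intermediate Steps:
V = -224/5 (V = (⅕)*(-224) = -224/5 ≈ -44.800)
y(x) = -224*x/5
u = -14606/9 (u = -⅑*14606 = -14606/9 ≈ -1622.9)
1/(u + y(c(3))) = 1/(-14606/9 - (-896)*3/5) = 1/(-14606/9 - 224/5*(-12)) = 1/(-14606/9 + 2688/5) = 1/(-48838/45) = -45/48838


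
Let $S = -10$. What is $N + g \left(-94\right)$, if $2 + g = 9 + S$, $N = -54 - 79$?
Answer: $149$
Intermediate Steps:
$N = -133$
$g = -3$ ($g = -2 + \left(9 - 10\right) = -2 - 1 = -3$)
$N + g \left(-94\right) = -133 - -282 = -133 + 282 = 149$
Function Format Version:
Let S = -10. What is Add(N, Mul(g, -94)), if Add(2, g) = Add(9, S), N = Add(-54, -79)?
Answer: 149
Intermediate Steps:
N = -133
g = -3 (g = Add(-2, Add(9, -10)) = Add(-2, -1) = -3)
Add(N, Mul(g, -94)) = Add(-133, Mul(-3, -94)) = Add(-133, 282) = 149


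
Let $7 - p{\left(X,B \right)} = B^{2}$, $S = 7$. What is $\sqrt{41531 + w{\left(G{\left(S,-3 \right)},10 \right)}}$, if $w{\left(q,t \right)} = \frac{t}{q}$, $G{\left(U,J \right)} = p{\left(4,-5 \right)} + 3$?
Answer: $\frac{\sqrt{373773}}{3} \approx 203.79$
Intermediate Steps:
$p{\left(X,B \right)} = 7 - B^{2}$
$G{\left(U,J \right)} = -15$ ($G{\left(U,J \right)} = \left(7 - \left(-5\right)^{2}\right) + 3 = \left(7 - 25\right) + 3 = -18 + 3 = -15$)
$\sqrt{41531 + w{\left(G{\left(S,-3 \right)},10 \right)}} = \sqrt{41531 + \frac{10}{-15}} = \sqrt{41531 + 10 \left(- \frac{1}{15}\right)} = \sqrt{41531 - \frac{2}{3}} = \sqrt{\frac{124591}{3}} = \frac{\sqrt{373773}}{3}$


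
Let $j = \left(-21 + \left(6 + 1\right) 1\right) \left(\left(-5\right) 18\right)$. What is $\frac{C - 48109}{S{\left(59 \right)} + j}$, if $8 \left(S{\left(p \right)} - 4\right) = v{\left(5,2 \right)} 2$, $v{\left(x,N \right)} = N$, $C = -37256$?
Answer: $- \frac{18970}{281} \approx -67.509$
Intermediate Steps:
$S{\left(p \right)} = \frac{9}{2}$ ($S{\left(p \right)} = 4 + \frac{2 \cdot 2}{8} = 4 + \frac{1}{8} \cdot 4 = 4 + \frac{1}{2} = \frac{9}{2}$)
$j = 1260$ ($j = \left(-21 + 7 \cdot 1\right) \left(-90\right) = \left(-21 + 7\right) \left(-90\right) = \left(-14\right) \left(-90\right) = 1260$)
$\frac{C - 48109}{S{\left(59 \right)} + j} = \frac{-37256 - 48109}{\frac{9}{2} + 1260} = - \frac{85365}{\frac{2529}{2}} = \left(-85365\right) \frac{2}{2529} = - \frac{18970}{281}$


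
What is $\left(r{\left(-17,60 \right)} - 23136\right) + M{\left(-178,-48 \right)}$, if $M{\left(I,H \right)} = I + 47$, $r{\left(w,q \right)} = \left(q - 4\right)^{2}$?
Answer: $-20131$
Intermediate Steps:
$r{\left(w,q \right)} = \left(-4 + q\right)^{2}$
$M{\left(I,H \right)} = 47 + I$
$\left(r{\left(-17,60 \right)} - 23136\right) + M{\left(-178,-48 \right)} = \left(\left(-4 + 60\right)^{2} - 23136\right) + \left(47 - 178\right) = \left(56^{2} - 23136\right) - 131 = \left(3136 - 23136\right) - 131 = -20000 - 131 = -20131$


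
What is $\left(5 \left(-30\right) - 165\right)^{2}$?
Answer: $99225$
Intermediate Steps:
$\left(5 \left(-30\right) - 165\right)^{2} = \left(-150 - 165\right)^{2} = \left(-315\right)^{2} = 99225$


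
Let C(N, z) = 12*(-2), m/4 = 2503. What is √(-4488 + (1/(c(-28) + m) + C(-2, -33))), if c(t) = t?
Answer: 7*I*√35854377/624 ≈ 67.171*I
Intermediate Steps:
m = 10012 (m = 4*2503 = 10012)
C(N, z) = -24
√(-4488 + (1/(c(-28) + m) + C(-2, -33))) = √(-4488 + (1/(-28 + 10012) - 24)) = √(-4488 + (1/9984 - 24)) = √(-4488 - 239615/9984) = √(-45047807/9984) = 7*I*√35854377/624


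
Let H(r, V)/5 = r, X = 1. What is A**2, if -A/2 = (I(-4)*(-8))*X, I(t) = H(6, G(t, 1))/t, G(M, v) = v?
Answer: 14400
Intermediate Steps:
H(r, V) = 5*r
I(t) = 30/t (I(t) = (5*6)/t = 30/t)
A = -120 (A = -2*(30/(-4))*(-8) = -2*(30*(-1/4))*(-8) = -2*(-15/2*(-8)) = -120 ≈ -120.00)
A**2 = (-120)**2 = 14400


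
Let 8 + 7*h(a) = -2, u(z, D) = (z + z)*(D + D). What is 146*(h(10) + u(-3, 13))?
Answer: -160892/7 ≈ -22985.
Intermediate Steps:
u(z, D) = 4*D*z (u(z, D) = (2*z)*(2*D) = 4*D*z)
h(a) = -10/7 (h(a) = -8/7 + (⅐)*(-2) = -8/7 - 2/7 = -10/7)
146*(h(10) + u(-3, 13)) = 146*(-10/7 + 4*13*(-3)) = 146*(-10/7 - 156) = 146*(-1102/7) = -160892/7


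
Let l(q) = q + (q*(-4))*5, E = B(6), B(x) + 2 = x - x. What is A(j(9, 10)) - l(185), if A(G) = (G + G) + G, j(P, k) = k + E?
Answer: 3539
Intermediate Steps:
B(x) = -2 (B(x) = -2 + (x - x) = -2 + 0 = -2)
E = -2
l(q) = -19*q (l(q) = q - 4*q*5 = q - 20*q = -19*q)
j(P, k) = -2 + k (j(P, k) = k - 2 = -2 + k)
A(G) = 3*G (A(G) = 2*G + G = 3*G)
A(j(9, 10)) - l(185) = 3*(-2 + 10) - (-19)*185 = 3*8 - 1*(-3515) = 24 + 3515 = 3539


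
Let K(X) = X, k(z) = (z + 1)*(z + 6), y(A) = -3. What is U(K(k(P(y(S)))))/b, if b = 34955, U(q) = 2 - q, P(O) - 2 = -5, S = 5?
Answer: 8/34955 ≈ 0.00022887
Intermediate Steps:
P(O) = -3 (P(O) = 2 - 5 = -3)
k(z) = (1 + z)*(6 + z)
U(K(k(P(y(S)))))/b = (2 - (6 + (-3)**2 + 7*(-3)))/34955 = (2 - (6 + 9 - 21))*(1/34955) = (2 - 1*(-6))*(1/34955) = (2 + 6)*(1/34955) = 8*(1/34955) = 8/34955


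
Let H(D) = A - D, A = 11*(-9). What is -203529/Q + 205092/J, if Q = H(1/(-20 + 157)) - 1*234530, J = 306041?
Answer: 15125998894401/9837435155134 ≈ 1.5376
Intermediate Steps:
A = -99
H(D) = -99 - D
Q = -32144174/137 (Q = (-99 - 1/(-20 + 157)) - 1*234530 = (-99 - 1/137) - 234530 = -13564/137 - 234530 = -32144174/137 ≈ -2.3463e+5)
-203529/Q + 205092/J = -203529/(-32144174/137) + 205092/306041 = -203529*(-137/32144174) + 205092*(1/306041) = 27883473/32144174 + 205092/306041 = 15125998894401/9837435155134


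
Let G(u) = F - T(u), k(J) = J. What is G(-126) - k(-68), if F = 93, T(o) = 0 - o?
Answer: 35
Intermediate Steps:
T(o) = -o
G(u) = 93 + u (G(u) = 93 - (-1)*u = 93 + u)
G(-126) - k(-68) = (93 - 126) - 1*(-68) = -33 + 68 = 35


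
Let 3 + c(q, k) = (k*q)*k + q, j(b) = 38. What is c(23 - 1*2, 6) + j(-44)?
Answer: 812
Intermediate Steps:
c(q, k) = -3 + q + q*k**2 (c(q, k) = -3 + ((k*q)*k + q) = -3 + (q*k**2 + q) = -3 + (q + q*k**2) = -3 + q + q*k**2)
c(23 - 1*2, 6) + j(-44) = (-3 + (23 - 1*2) + (23 - 1*2)*6**2) + 38 = (-3 + (23 - 2) + (23 - 2)*36) + 38 = (-3 + 21 + 21*36) + 38 = (-3 + 21 + 756) + 38 = 774 + 38 = 812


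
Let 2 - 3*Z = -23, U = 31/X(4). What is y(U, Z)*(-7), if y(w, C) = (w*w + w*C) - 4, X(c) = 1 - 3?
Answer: -8995/12 ≈ -749.58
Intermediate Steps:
X(c) = -2
U = -31/2 (U = 31/(-2) = 31*(-½) = -31/2 ≈ -15.500)
Z = 25/3 (Z = ⅔ - ⅓*(-23) = ⅔ + 23/3 = 25/3 ≈ 8.3333)
y(w, C) = -4 + w² + C*w (y(w, C) = (w² + C*w) - 4 = -4 + w² + C*w)
y(U, Z)*(-7) = (-4 + (-31/2)² + (25/3)*(-31/2))*(-7) = (-4 + 961/4 - 775/6)*(-7) = (1285/12)*(-7) = -8995/12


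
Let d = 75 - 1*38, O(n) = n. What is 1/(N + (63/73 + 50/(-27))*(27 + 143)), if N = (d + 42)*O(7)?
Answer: 1971/758633 ≈ 0.0025981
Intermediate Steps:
d = 37 (d = 75 - 38 = 37)
N = 553 (N = (37 + 42)*7 = 79*7 = 553)
1/(N + (63/73 + 50/(-27))*(27 + 143)) = 1/(553 + (63/73 + 50/(-27))*(27 + 143)) = 1/(553 + (63*(1/73) + 50*(-1/27))*170) = 1/(553 + (63/73 - 50/27)*170) = 1/(553 - 1949/1971*170) = 1/(553 - 331330/1971) = 1/(758633/1971) = 1971/758633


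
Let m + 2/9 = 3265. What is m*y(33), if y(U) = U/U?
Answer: 29383/9 ≈ 3264.8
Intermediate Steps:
m = 29383/9 (m = -2/9 + 3265 = 29383/9 ≈ 3264.8)
y(U) = 1
m*y(33) = (29383/9)*1 = 29383/9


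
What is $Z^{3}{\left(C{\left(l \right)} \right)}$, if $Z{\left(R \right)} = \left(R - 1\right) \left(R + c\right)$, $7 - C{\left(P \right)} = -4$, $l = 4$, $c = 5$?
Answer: $4096000$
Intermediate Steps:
$C{\left(P \right)} = 11$ ($C{\left(P \right)} = 7 - -4 = 7 + 4 = 11$)
$Z{\left(R \right)} = \left(-1 + R\right) \left(5 + R\right)$ ($Z{\left(R \right)} = \left(R - 1\right) \left(R + 5\right) = \left(-1 + R\right) \left(5 + R\right)$)
$Z^{3}{\left(C{\left(l \right)} \right)} = \left(-5 + 11^{2} + 4 \cdot 11\right)^{3} = \left(-5 + 121 + 44\right)^{3} = 160^{3} = 4096000$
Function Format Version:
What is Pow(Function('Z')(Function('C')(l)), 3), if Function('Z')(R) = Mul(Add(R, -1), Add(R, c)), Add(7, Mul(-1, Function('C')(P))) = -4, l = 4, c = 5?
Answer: 4096000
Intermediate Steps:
Function('C')(P) = 11 (Function('C')(P) = Add(7, Mul(-1, -4)) = Add(7, 4) = 11)
Function('Z')(R) = Mul(Add(-1, R), Add(5, R)) (Function('Z')(R) = Mul(Add(R, -1), Add(R, 5)) = Mul(Add(-1, R), Add(5, R)))
Pow(Function('Z')(Function('C')(l)), 3) = Pow(Add(-5, Pow(11, 2), Mul(4, 11)), 3) = Pow(Add(-5, 121, 44), 3) = Pow(160, 3) = 4096000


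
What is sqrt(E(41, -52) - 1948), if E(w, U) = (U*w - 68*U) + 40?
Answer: 6*I*sqrt(14) ≈ 22.45*I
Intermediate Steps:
E(w, U) = 40 - 68*U + U*w (E(w, U) = (-68*U + U*w) + 40 = 40 - 68*U + U*w)
sqrt(E(41, -52) - 1948) = sqrt((40 - 68*(-52) - 52*41) - 1948) = sqrt((40 + 3536 - 2132) - 1948) = sqrt(1444 - 1948) = sqrt(-504) = 6*I*sqrt(14)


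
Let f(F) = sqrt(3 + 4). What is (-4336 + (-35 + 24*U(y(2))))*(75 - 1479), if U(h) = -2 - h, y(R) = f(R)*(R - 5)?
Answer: 6204276 - 101088*sqrt(7) ≈ 5.9368e+6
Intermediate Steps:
f(F) = sqrt(7)
y(R) = sqrt(7)*(-5 + R) (y(R) = sqrt(7)*(R - 5) = sqrt(7)*(-5 + R))
(-4336 + (-35 + 24*U(y(2))))*(75 - 1479) = (-4336 + (-35 + 24*(-2 - sqrt(7)*(-5 + 2))))*(75 - 1479) = (-4336 + (-35 + 24*(-2 - sqrt(7)*(-3))))*(-1404) = (-4336 + (-35 + 24*(-2 - (-3)*sqrt(7))))*(-1404) = (-4336 + (-35 + 24*(-2 + 3*sqrt(7))))*(-1404) = (-4336 + (-35 + (-48 + 72*sqrt(7))))*(-1404) = (-4336 + (-83 + 72*sqrt(7)))*(-1404) = (-4419 + 72*sqrt(7))*(-1404) = 6204276 - 101088*sqrt(7)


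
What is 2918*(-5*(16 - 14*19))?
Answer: 3647500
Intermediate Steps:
2918*(-5*(16 - 14*19)) = 2918*(-5*(16 - 266)) = 2918*(-5*(-250)) = 2918*1250 = 3647500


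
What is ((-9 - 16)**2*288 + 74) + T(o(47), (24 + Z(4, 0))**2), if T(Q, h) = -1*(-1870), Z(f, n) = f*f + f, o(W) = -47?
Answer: 181944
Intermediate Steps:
Z(f, n) = f + f**2 (Z(f, n) = f**2 + f = f + f**2)
T(Q, h) = 1870
((-9 - 16)**2*288 + 74) + T(o(47), (24 + Z(4, 0))**2) = ((-9 - 16)**2*288 + 74) + 1870 = ((-25)**2*288 + 74) + 1870 = (625*288 + 74) + 1870 = (180000 + 74) + 1870 = 180074 + 1870 = 181944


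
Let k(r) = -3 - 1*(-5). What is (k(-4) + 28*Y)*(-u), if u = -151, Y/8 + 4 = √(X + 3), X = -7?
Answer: -134994 + 67648*I ≈ -1.3499e+5 + 67648.0*I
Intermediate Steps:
k(r) = 2 (k(r) = -3 + 5 = 2)
Y = -32 + 16*I (Y = -32 + 8*√(-7 + 3) = -32 + 8*√(-4) = -32 + 8*(2*I) = -32 + 16*I ≈ -32.0 + 16.0*I)
(k(-4) + 28*Y)*(-u) = (2 + 28*(-32 + 16*I))*(-1*(-151)) = (2 + (-896 + 448*I))*151 = (-894 + 448*I)*151 = -134994 + 67648*I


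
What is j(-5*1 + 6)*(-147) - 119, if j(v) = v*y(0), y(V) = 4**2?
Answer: -2471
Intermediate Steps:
y(V) = 16
j(v) = 16*v (j(v) = v*16 = 16*v)
j(-5*1 + 6)*(-147) - 119 = (16*(-5*1 + 6))*(-147) - 119 = (16*(-5 + 6))*(-147) - 119 = (16*1)*(-147) - 119 = 16*(-147) - 119 = -2352 - 119 = -2471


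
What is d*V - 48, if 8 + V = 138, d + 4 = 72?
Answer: 8792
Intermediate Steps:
d = 68 (d = -4 + 72 = 68)
V = 130 (V = -8 + 138 = 130)
d*V - 48 = 68*130 - 48 = 8840 - 48 = 8792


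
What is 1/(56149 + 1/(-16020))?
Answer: 16020/899506979 ≈ 1.7810e-5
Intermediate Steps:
1/(56149 + 1/(-16020)) = 1/(56149 - 1/16020) = 1/(899506979/16020) = 16020/899506979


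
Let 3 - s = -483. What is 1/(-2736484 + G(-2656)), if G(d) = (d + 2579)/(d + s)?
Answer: -310/848310029 ≈ -3.6543e-7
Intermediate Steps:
s = 486 (s = 3 - 1*(-483) = 3 + 483 = 486)
G(d) = (2579 + d)/(486 + d) (G(d) = (d + 2579)/(d + 486) = (2579 + d)/(486 + d))
1/(-2736484 + G(-2656)) = 1/(-2736484 + (2579 - 2656)/(486 - 2656)) = 1/(-2736484 - 77/(-2170)) = 1/(-2736484 - 1/2170*(-77)) = 1/(-2736484 + 11/310) = 1/(-848310029/310) = -310/848310029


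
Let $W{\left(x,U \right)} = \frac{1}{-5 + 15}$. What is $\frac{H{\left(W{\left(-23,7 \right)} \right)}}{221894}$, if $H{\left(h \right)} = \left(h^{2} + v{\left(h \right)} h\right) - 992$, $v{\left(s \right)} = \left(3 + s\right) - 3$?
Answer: $- \frac{49599}{11094700} \approx -0.0044705$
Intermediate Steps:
$v{\left(s \right)} = s$
$W{\left(x,U \right)} = \frac{1}{10}$
$H{\left(h \right)} = -992 + 2 h^{2}$ ($H{\left(h \right)} = \left(h^{2} + h h\right) - 992 = \left(h^{2} + h^{2}\right) - 992 = 2 h^{2} - 992 = -992 + 2 h^{2}$)
$\frac{H{\left(W{\left(-23,7 \right)} \right)}}{221894} = \frac{-992 + \frac{2}{100}}{221894} = \left(-992 + 2 \cdot \frac{1}{100}\right) \frac{1}{221894} = \left(-992 + \frac{1}{50}\right) \frac{1}{221894} = \left(- \frac{49599}{50}\right) \frac{1}{221894} = - \frac{49599}{11094700}$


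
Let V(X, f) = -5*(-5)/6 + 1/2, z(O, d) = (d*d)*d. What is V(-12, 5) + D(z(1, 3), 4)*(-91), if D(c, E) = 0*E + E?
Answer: -1078/3 ≈ -359.33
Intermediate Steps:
z(O, d) = d³ (z(O, d) = d²*d = d³)
D(c, E) = E (D(c, E) = 0 + E = E)
V(X, f) = 14/3 (V(X, f) = 25*(⅙) + 1*(½) = 25/6 + ½ = 14/3)
V(-12, 5) + D(z(1, 3), 4)*(-91) = 14/3 + 4*(-91) = 14/3 - 364 = -1078/3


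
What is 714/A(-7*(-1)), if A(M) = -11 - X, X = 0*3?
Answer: -714/11 ≈ -64.909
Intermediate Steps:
X = 0
A(M) = -11 (A(M) = -11 - 1*0 = -11 + 0 = -11)
714/A(-7*(-1)) = 714/(-11) = 714*(-1/11) = -714/11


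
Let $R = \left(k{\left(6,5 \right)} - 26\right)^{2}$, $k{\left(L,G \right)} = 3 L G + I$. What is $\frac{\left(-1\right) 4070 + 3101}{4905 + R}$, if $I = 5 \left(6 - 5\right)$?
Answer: $- \frac{323}{3222} \approx -0.10025$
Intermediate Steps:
$I = 5$ ($I = 5 \cdot 1 = 5$)
$k{\left(L,G \right)} = 5 + 3 G L$ ($k{\left(L,G \right)} = 3 L G + 5 = 3 G L + 5 = 5 + 3 G L$)
$R = 4761$ ($R = \left(\left(5 + 3 \cdot 5 \cdot 6\right) - 26\right)^{2} = \left(\left(5 + 90\right) - 26\right)^{2} = \left(95 - 26\right)^{2} = 69^{2} = 4761$)
$\frac{\left(-1\right) 4070 + 3101}{4905 + R} = \frac{\left(-1\right) 4070 + 3101}{4905 + 4761} = \frac{-4070 + 3101}{9666} = \left(-969\right) \frac{1}{9666} = - \frac{323}{3222}$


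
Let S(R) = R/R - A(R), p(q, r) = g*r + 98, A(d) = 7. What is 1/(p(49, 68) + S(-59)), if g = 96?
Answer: 1/6620 ≈ 0.00015106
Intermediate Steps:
p(q, r) = 98 + 96*r (p(q, r) = 96*r + 98 = 98 + 96*r)
S(R) = -6 (S(R) = R/R - 1*7 = 1 - 7 = -6)
1/(p(49, 68) + S(-59)) = 1/((98 + 96*68) - 6) = 1/((98 + 6528) - 6) = 1/(6626 - 6) = 1/6620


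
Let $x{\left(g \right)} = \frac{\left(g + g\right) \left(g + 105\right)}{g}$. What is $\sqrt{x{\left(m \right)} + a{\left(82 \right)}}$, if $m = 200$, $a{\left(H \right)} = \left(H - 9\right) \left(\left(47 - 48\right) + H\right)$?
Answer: $\sqrt{6523} \approx 80.765$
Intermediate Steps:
$a{\left(H \right)} = \left(-1 + H\right) \left(-9 + H\right)$ ($a{\left(H \right)} = \left(-9 + H\right) \left(-1 + H\right) = \left(-1 + H\right) \left(-9 + H\right)$)
$x{\left(g \right)} = 210 + 2 g$ ($x{\left(g \right)} = \frac{2 g \left(105 + g\right)}{g} = 210 + 2 g$)
$\sqrt{x{\left(m \right)} + a{\left(82 \right)}} = \sqrt{\left(210 + 2 \cdot 200\right) + \left(9 + 82^{2} - 820\right)} = \sqrt{\left(210 + 400\right) + \left(9 + 6724 - 820\right)} = \sqrt{610 + 5913} = \sqrt{6523}$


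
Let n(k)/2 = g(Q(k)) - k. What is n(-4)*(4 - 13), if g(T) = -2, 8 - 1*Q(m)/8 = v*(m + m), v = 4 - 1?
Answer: -36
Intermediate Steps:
v = 3
Q(m) = 64 - 48*m (Q(m) = 64 - 24*(m + m) = 64 - 24*2*m = 64 - 48*m)
n(k) = -4 - 2*k (n(k) = 2*(-2 - k) = -4 - 2*k)
n(-4)*(4 - 13) = (-4 - 2*(-4))*(4 - 13) = (-4 + 8)*(-9) = 4*(-9) = -36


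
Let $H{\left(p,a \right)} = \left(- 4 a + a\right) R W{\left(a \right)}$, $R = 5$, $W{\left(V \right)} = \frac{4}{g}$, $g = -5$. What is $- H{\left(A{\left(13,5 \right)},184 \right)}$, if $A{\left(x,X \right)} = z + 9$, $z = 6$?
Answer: $-2208$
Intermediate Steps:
$A{\left(x,X \right)} = 15$ ($A{\left(x,X \right)} = 6 + 9 = 15$)
$W{\left(V \right)} = - \frac{4}{5}$ ($W{\left(V \right)} = \frac{4}{-5} = 4 \left(- \frac{1}{5}\right) = - \frac{4}{5}$)
$H{\left(p,a \right)} = 12 a$ ($H{\left(p,a \right)} = \left(- 4 a + a\right) 5 \left(- \frac{4}{5}\right) = - 3 a 5 \left(- \frac{4}{5}\right) = - 15 a \left(- \frac{4}{5}\right) = 12 a$)
$- H{\left(A{\left(13,5 \right)},184 \right)} = - 12 \cdot 184 = \left(-1\right) 2208 = -2208$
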